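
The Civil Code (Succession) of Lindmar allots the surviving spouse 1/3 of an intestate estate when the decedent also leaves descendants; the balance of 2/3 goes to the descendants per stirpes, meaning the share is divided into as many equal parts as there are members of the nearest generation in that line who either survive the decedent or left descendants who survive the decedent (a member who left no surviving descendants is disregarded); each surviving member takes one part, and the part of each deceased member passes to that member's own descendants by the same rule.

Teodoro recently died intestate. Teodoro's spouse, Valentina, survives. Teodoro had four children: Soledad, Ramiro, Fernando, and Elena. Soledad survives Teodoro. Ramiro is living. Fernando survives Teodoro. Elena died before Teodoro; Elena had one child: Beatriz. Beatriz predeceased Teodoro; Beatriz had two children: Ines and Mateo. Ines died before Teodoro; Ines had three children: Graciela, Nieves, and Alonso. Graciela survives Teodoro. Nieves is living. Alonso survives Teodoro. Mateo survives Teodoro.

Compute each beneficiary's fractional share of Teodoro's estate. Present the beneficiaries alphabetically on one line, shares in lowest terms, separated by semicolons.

Valentina, as surviving spouse, takes 1/3.
The remaining 2/3 passes to Teodoro's descendants per stirpes.
The 2/3 is divided into 4 equal shares of 1/6 among Soledad, Ramiro, Fernando, Elena.
Soledad is living and takes 1/6.
Ramiro is living and takes 1/6.
Fernando is living and takes 1/6.
Elena predeceased; the 1/6 allotted to Elena's branch passes to Elena's issue by representation.
Beatriz's line is the sole branch at this level, so the full 1/6 passes to Beatriz's issue by representation.
The 1/6 is divided into 2 equal shares of 1/12 among Ines, Mateo.
Ines predeceased; the 1/12 allotted to Ines's branch passes to Ines's issue by representation.
The 1/12 is divided into 3 equal shares of 1/36 among Graciela, Nieves, Alonso.
Graciela is living and takes 1/36.
Nieves is living and takes 1/36.
Alonso is living and takes 1/36.
Mateo is living and takes 1/12.

Alonso 1/36; Fernando 1/6; Graciela 1/36; Mateo 1/12; Nieves 1/36; Ramiro 1/6; Soledad 1/6; Valentina 1/3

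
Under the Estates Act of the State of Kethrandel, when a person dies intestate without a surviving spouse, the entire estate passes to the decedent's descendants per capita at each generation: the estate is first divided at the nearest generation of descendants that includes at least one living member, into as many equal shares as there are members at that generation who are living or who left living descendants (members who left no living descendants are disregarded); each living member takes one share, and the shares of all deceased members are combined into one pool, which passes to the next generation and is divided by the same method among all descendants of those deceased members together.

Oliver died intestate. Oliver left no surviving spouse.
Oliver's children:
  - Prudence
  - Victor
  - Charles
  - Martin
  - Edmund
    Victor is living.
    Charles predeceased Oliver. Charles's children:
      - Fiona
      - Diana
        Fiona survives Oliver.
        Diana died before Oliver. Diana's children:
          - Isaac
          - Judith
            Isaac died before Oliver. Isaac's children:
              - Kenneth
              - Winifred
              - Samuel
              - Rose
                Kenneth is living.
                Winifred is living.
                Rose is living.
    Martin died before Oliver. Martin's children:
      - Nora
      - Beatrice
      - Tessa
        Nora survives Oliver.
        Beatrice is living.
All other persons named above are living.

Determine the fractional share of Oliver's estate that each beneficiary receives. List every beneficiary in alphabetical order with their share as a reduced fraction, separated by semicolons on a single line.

Beatrice 2/25; Edmund 1/5; Fiona 2/25; Judith 1/25; Kenneth 1/100; Nora 2/25; Prudence 1/5; Rose 1/100; Samuel 1/100; Tessa 2/25; Victor 1/5; Winifred 1/100

There is no surviving spouse, so the entire estate passes to Oliver's descendants per capita at each generation.
At generation 1 (Prudence, Victor, Charles, Martin, Edmund) there are 5 shares of (1)/5 = 1/5 each.
Living: Prudence, Victor, and Edmund — each takes 1/5.
Deceased: Charles and Martin. Their combined 2/5 is pooled and carried to generation 2.
At generation 2 (Fiona, Diana, Nora, Beatrice, Tessa) there are 5 shares of (2/5)/5 = 2/25 each.
Living: Fiona, Nora, Beatrice, and Tessa — each takes 2/25.
Deceased: Diana. That 2/25 share is carried to generation 3.
At generation 3 (Isaac, Judith) there are 2 shares of (2/25)/2 = 1/25 each.
Living: Judith — each takes 1/25.
Deceased: Isaac. That 1/25 share is carried to generation 4.
At generation 4 (Kenneth, Winifred, Samuel, Rose) there are 4 shares of (1/25)/4 = 1/100 each.
Living: Kenneth, Winifred, Samuel, and Rose — each takes 1/100.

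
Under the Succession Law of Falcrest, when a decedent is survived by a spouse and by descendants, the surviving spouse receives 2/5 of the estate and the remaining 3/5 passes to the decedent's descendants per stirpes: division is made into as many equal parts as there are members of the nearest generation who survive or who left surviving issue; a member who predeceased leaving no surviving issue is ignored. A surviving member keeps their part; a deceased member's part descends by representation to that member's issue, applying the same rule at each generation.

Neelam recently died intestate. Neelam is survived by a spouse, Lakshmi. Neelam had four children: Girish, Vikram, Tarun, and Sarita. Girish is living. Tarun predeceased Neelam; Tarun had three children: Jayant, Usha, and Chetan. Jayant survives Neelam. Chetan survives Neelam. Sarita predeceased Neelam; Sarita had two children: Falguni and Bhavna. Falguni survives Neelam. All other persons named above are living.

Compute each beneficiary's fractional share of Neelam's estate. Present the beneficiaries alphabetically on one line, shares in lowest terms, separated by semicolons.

Lakshmi, as surviving spouse, takes 2/5.
The remaining 3/5 passes to Neelam's descendants per stirpes.
The 3/5 is divided into 4 equal shares of 3/20 among Girish, Vikram, Tarun, Sarita.
Girish is living and takes 3/20.
Vikram is living and takes 3/20.
Tarun predeceased; the 3/20 allotted to Tarun's branch passes to Tarun's issue by representation.
The 3/20 is divided into 3 equal shares of 1/20 among Jayant, Usha, Chetan.
Jayant is living and takes 1/20.
Usha is living and takes 1/20.
Chetan is living and takes 1/20.
Sarita predeceased; the 3/20 allotted to Sarita's branch passes to Sarita's issue by representation.
The 3/20 is divided into 2 equal shares of 3/40 among Falguni, Bhavna.
Falguni is living and takes 3/40.
Bhavna is living and takes 3/40.

Bhavna 3/40; Chetan 1/20; Falguni 3/40; Girish 3/20; Jayant 1/20; Lakshmi 2/5; Usha 1/20; Vikram 3/20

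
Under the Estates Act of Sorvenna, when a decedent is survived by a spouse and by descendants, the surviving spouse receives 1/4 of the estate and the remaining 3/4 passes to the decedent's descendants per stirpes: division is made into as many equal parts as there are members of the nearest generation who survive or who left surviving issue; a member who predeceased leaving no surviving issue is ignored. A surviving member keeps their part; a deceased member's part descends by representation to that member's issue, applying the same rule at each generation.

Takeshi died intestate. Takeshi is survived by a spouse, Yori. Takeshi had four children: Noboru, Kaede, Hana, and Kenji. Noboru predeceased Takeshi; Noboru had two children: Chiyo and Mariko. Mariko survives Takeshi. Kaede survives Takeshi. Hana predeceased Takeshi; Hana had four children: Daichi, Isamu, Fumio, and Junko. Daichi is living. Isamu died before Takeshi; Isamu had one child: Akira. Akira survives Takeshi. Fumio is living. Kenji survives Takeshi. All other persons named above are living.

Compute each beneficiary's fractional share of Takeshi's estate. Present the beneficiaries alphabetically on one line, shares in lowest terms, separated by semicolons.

Akira 3/64; Chiyo 3/32; Daichi 3/64; Fumio 3/64; Junko 3/64; Kaede 3/16; Kenji 3/16; Mariko 3/32; Yori 1/4

Yori, as surviving spouse, takes 1/4.
The remaining 3/4 passes to Takeshi's descendants per stirpes.
The 3/4 is divided into 4 equal shares of 3/16 among Noboru, Kaede, Hana, Kenji.
Noboru predeceased; the 3/16 allotted to Noboru's branch passes to Noboru's issue by representation.
The 3/16 is divided into 2 equal shares of 3/32 among Chiyo, Mariko.
Chiyo is living and takes 3/32.
Mariko is living and takes 3/32.
Kaede is living and takes 3/16.
Hana predeceased; the 3/16 allotted to Hana's branch passes to Hana's issue by representation.
The 3/16 is divided into 4 equal shares of 3/64 among Daichi, Isamu, Fumio, Junko.
Daichi is living and takes 3/64.
Isamu predeceased; the 3/64 allotted to Isamu's branch passes to Isamu's issue by representation.
Akira is the sole taker at this level and receives the full 3/64.
Fumio is living and takes 3/64.
Junko is living and takes 3/64.
Kenji is living and takes 3/16.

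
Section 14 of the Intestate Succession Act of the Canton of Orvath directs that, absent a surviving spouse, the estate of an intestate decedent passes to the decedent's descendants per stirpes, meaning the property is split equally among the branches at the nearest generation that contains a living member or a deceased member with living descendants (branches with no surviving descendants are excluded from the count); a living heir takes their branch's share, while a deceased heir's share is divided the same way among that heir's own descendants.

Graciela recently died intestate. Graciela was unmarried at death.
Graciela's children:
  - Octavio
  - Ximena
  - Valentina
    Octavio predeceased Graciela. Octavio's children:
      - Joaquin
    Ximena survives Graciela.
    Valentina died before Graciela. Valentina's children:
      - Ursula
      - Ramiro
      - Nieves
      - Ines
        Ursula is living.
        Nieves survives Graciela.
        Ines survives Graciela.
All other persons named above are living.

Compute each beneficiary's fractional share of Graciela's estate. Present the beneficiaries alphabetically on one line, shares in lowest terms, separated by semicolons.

There is no surviving spouse, so the entire estate passes to Graciela's descendants per stirpes.
The estate is divided into 3 equal shares of 1/3 among Octavio, Ximena, Valentina.
Octavio predeceased; the 1/3 allotted to Octavio's branch passes to Octavio's issue by representation.
Joaquin is the sole taker at this level and receives the full 1/3.
Ximena is living and takes 1/3.
Valentina predeceased; the 1/3 allotted to Valentina's branch passes to Valentina's issue by representation.
The 1/3 is divided into 4 equal shares of 1/12 among Ursula, Ramiro, Nieves, Ines.
Ursula is living and takes 1/12.
Ramiro is living and takes 1/12.
Nieves is living and takes 1/12.
Ines is living and takes 1/12.

Ines 1/12; Joaquin 1/3; Nieves 1/12; Ramiro 1/12; Ursula 1/12; Ximena 1/3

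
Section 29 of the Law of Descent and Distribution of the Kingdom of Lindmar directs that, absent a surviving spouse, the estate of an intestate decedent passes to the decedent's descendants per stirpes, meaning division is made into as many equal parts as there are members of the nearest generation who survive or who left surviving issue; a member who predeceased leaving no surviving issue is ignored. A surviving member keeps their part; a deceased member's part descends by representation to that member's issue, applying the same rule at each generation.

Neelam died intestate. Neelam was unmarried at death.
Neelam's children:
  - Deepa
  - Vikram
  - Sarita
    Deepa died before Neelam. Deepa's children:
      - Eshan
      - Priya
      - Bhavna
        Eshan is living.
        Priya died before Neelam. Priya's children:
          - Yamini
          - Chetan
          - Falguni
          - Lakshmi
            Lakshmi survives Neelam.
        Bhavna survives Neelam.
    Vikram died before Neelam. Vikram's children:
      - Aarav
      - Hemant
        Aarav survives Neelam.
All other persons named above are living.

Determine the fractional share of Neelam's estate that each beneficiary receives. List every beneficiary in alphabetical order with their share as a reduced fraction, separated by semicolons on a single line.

There is no surviving spouse, so the entire estate passes to Neelam's descendants per stirpes.
The estate is divided into 3 equal shares of 1/3 among Deepa, Vikram, Sarita.
Deepa predeceased; the 1/3 allotted to Deepa's branch passes to Deepa's issue by representation.
The 1/3 is divided into 3 equal shares of 1/9 among Eshan, Priya, Bhavna.
Eshan is living and takes 1/9.
Priya predeceased; the 1/9 allotted to Priya's branch passes to Priya's issue by representation.
The 1/9 is divided into 4 equal shares of 1/36 among Yamini, Chetan, Falguni, Lakshmi.
Yamini is living and takes 1/36.
Chetan is living and takes 1/36.
Falguni is living and takes 1/36.
Lakshmi is living and takes 1/36.
Bhavna is living and takes 1/9.
Vikram predeceased; the 1/3 allotted to Vikram's branch passes to Vikram's issue by representation.
The 1/3 is divided into 2 equal shares of 1/6 among Aarav, Hemant.
Aarav is living and takes 1/6.
Hemant is living and takes 1/6.
Sarita is living and takes 1/3.

Aarav 1/6; Bhavna 1/9; Chetan 1/36; Eshan 1/9; Falguni 1/36; Hemant 1/6; Lakshmi 1/36; Sarita 1/3; Yamini 1/36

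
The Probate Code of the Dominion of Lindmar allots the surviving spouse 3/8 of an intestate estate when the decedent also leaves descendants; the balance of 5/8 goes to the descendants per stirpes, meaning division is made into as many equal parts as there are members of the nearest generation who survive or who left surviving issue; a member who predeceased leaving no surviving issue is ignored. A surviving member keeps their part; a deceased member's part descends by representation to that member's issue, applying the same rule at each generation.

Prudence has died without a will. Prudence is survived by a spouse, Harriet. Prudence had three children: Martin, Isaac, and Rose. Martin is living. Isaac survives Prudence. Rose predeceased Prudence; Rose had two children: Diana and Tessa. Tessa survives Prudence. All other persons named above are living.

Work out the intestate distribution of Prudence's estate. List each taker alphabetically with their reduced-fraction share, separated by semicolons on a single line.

Harriet, as surviving spouse, takes 3/8.
The remaining 5/8 passes to Prudence's descendants per stirpes.
The 5/8 is divided into 3 equal shares of 5/24 among Martin, Isaac, Rose.
Martin is living and takes 5/24.
Isaac is living and takes 5/24.
Rose predeceased; the 5/24 allotted to Rose's branch passes to Rose's issue by representation.
The 5/24 is divided into 2 equal shares of 5/48 among Diana, Tessa.
Diana is living and takes 5/48.
Tessa is living and takes 5/48.

Diana 5/48; Harriet 3/8; Isaac 5/24; Martin 5/24; Tessa 5/48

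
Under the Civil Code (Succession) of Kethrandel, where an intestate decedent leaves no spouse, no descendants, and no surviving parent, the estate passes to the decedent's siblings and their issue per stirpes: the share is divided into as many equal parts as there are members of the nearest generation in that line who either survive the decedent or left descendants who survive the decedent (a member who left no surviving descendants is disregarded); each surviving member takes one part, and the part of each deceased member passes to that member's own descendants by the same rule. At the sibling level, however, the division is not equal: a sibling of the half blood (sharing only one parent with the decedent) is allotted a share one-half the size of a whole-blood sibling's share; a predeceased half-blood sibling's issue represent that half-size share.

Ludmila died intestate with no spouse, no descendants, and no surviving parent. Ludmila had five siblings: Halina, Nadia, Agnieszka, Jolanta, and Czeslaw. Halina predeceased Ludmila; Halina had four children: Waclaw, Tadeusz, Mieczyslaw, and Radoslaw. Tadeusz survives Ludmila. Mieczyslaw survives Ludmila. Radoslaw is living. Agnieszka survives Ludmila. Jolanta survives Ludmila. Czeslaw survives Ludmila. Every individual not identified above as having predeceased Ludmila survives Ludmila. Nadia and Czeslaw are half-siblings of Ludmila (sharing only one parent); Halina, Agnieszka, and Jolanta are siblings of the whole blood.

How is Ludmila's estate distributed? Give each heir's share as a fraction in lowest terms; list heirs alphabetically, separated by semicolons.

No spouse, descendants, or parent survives, so the estate passes to Ludmila's siblings per stirpes.
Half-blood siblings count for one-half the weight of whole-blood siblings at the initial division.
Dividing 1 in proportion to weights (total weight 4): Halina (weight 1) → 1/4; Nadia (weight 1/2) → 1/8; Agnieszka (weight 1) → 1/4; Jolanta (weight 1) → 1/4; Czeslaw (weight 1/2) → 1/8.
Halina predeceased; the 1/4 allotted to Halina's branch passes to Halina's issue by representation.
The 1/4 is divided into 4 equal shares of 1/16 among Waclaw, Tadeusz, Mieczyslaw, Radoslaw.
Waclaw is living and takes 1/16.
Tadeusz is living and takes 1/16.
Mieczyslaw is living and takes 1/16.
Radoslaw is living and takes 1/16.
Nadia is living and takes 1/8.
Agnieszka is living and takes 1/4.
Jolanta is living and takes 1/4.
Czeslaw is living and takes 1/8.

Agnieszka 1/4; Czeslaw 1/8; Jolanta 1/4; Mieczyslaw 1/16; Nadia 1/8; Radoslaw 1/16; Tadeusz 1/16; Waclaw 1/16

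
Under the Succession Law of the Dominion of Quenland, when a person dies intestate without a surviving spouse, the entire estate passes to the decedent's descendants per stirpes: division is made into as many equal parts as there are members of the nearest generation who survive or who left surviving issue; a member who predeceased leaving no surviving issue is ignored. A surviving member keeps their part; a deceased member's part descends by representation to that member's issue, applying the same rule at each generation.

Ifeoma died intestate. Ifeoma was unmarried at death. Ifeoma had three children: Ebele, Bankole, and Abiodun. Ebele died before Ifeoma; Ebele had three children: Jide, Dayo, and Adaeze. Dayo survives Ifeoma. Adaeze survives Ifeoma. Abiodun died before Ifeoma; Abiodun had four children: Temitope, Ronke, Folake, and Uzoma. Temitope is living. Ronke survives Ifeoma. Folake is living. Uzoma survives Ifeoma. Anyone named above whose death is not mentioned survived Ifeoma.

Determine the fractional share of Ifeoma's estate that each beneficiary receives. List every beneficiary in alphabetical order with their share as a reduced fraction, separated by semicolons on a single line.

There is no surviving spouse, so the entire estate passes to Ifeoma's descendants per stirpes.
The estate is divided into 3 equal shares of 1/3 among Ebele, Bankole, Abiodun.
Ebele predeceased; the 1/3 allotted to Ebele's branch passes to Ebele's issue by representation.
The 1/3 is divided into 3 equal shares of 1/9 among Jide, Dayo, Adaeze.
Jide is living and takes 1/9.
Dayo is living and takes 1/9.
Adaeze is living and takes 1/9.
Bankole is living and takes 1/3.
Abiodun predeceased; the 1/3 allotted to Abiodun's branch passes to Abiodun's issue by representation.
The 1/3 is divided into 4 equal shares of 1/12 among Temitope, Ronke, Folake, Uzoma.
Temitope is living and takes 1/12.
Ronke is living and takes 1/12.
Folake is living and takes 1/12.
Uzoma is living and takes 1/12.

Adaeze 1/9; Bankole 1/3; Dayo 1/9; Folake 1/12; Jide 1/9; Ronke 1/12; Temitope 1/12; Uzoma 1/12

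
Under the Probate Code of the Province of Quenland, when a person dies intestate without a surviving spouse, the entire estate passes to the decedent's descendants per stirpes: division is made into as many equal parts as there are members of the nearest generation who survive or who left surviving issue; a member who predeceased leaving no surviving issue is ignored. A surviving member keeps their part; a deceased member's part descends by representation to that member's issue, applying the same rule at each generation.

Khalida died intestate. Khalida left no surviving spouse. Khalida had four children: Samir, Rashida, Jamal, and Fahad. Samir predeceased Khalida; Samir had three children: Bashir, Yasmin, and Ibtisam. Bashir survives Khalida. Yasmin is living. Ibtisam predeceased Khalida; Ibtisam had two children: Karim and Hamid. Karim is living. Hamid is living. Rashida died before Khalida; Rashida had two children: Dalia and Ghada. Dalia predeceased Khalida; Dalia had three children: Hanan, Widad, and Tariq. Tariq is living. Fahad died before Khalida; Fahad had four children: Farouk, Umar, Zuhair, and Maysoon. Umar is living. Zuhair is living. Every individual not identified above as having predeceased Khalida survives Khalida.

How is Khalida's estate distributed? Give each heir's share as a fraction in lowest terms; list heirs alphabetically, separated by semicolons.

There is no surviving spouse, so the entire estate passes to Khalida's descendants per stirpes.
The estate is divided into 4 equal shares of 1/4 among Samir, Rashida, Jamal, Fahad.
Samir predeceased; the 1/4 allotted to Samir's branch passes to Samir's issue by representation.
The 1/4 is divided into 3 equal shares of 1/12 among Bashir, Yasmin, Ibtisam.
Bashir is living and takes 1/12.
Yasmin is living and takes 1/12.
Ibtisam predeceased; the 1/12 allotted to Ibtisam's branch passes to Ibtisam's issue by representation.
The 1/12 is divided into 2 equal shares of 1/24 among Karim, Hamid.
Karim is living and takes 1/24.
Hamid is living and takes 1/24.
Rashida predeceased; the 1/4 allotted to Rashida's branch passes to Rashida's issue by representation.
The 1/4 is divided into 2 equal shares of 1/8 among Dalia, Ghada.
Dalia predeceased; the 1/8 allotted to Dalia's branch passes to Dalia's issue by representation.
The 1/8 is divided into 3 equal shares of 1/24 among Hanan, Widad, Tariq.
Hanan is living and takes 1/24.
Widad is living and takes 1/24.
Tariq is living and takes 1/24.
Ghada is living and takes 1/8.
Jamal is living and takes 1/4.
Fahad predeceased; the 1/4 allotted to Fahad's branch passes to Fahad's issue by representation.
The 1/4 is divided into 4 equal shares of 1/16 among Farouk, Umar, Zuhair, Maysoon.
Farouk is living and takes 1/16.
Umar is living and takes 1/16.
Zuhair is living and takes 1/16.
Maysoon is living and takes 1/16.

Bashir 1/12; Farouk 1/16; Ghada 1/8; Hamid 1/24; Hanan 1/24; Jamal 1/4; Karim 1/24; Maysoon 1/16; Tariq 1/24; Umar 1/16; Widad 1/24; Yasmin 1/12; Zuhair 1/16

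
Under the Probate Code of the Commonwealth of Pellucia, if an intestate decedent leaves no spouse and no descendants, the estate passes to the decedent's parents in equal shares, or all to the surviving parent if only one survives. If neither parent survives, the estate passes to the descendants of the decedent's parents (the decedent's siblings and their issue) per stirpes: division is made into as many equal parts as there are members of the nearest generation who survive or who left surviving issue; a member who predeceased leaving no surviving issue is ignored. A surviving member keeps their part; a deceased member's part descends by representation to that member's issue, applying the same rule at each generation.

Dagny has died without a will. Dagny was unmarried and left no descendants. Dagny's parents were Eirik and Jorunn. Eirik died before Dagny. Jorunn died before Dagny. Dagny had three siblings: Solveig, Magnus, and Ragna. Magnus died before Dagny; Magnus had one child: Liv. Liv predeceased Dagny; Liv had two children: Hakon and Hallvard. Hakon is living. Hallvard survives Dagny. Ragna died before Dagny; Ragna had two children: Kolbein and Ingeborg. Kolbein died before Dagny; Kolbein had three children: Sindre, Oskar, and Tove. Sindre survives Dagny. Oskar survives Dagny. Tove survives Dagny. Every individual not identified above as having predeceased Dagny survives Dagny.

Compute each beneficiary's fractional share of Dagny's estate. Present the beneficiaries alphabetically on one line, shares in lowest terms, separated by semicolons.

Hakon 1/6; Hallvard 1/6; Ingeborg 1/6; Oskar 1/18; Sindre 1/18; Solveig 1/3; Tove 1/18

Neither parent survives and there are no descendants, so the estate passes to Dagny's siblings and their issue per stirpes.
The estate is divided into 3 equal shares of 1/3 among Solveig, Magnus, Ragna.
Solveig is living and takes 1/3.
Magnus predeceased; the 1/3 allotted to Magnus's branch passes to Magnus's issue by representation.
Liv's line is the sole branch at this level, so the full 1/3 passes to Liv's issue by representation.
The 1/3 is divided into 2 equal shares of 1/6 among Hakon, Hallvard.
Hakon is living and takes 1/6.
Hallvard is living and takes 1/6.
Ragna predeceased; the 1/3 allotted to Ragna's branch passes to Ragna's issue by representation.
The 1/3 is divided into 2 equal shares of 1/6 among Kolbein, Ingeborg.
Kolbein predeceased; the 1/6 allotted to Kolbein's branch passes to Kolbein's issue by representation.
The 1/6 is divided into 3 equal shares of 1/18 among Sindre, Oskar, Tove.
Sindre is living and takes 1/18.
Oskar is living and takes 1/18.
Tove is living and takes 1/18.
Ingeborg is living and takes 1/6.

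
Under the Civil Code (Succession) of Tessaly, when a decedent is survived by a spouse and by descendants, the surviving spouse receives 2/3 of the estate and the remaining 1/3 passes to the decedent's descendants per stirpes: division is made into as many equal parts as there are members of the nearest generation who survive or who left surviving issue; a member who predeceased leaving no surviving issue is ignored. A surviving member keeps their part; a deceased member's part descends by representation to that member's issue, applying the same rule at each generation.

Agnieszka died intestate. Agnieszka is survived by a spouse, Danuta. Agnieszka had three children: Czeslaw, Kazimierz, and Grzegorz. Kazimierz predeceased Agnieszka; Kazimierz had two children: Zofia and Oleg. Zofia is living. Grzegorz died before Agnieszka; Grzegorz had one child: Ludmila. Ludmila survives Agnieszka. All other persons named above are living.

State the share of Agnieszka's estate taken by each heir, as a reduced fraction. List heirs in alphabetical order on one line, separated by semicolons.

Danuta, as surviving spouse, takes 2/3.
The remaining 1/3 passes to Agnieszka's descendants per stirpes.
The 1/3 is divided into 3 equal shares of 1/9 among Czeslaw, Kazimierz, Grzegorz.
Czeslaw is living and takes 1/9.
Kazimierz predeceased; the 1/9 allotted to Kazimierz's branch passes to Kazimierz's issue by representation.
The 1/9 is divided into 2 equal shares of 1/18 among Zofia, Oleg.
Zofia is living and takes 1/18.
Oleg is living and takes 1/18.
Grzegorz predeceased; the 1/9 allotted to Grzegorz's branch passes to Grzegorz's issue by representation.
Ludmila is the sole taker at this level and receives the full 1/9.

Czeslaw 1/9; Danuta 2/3; Ludmila 1/9; Oleg 1/18; Zofia 1/18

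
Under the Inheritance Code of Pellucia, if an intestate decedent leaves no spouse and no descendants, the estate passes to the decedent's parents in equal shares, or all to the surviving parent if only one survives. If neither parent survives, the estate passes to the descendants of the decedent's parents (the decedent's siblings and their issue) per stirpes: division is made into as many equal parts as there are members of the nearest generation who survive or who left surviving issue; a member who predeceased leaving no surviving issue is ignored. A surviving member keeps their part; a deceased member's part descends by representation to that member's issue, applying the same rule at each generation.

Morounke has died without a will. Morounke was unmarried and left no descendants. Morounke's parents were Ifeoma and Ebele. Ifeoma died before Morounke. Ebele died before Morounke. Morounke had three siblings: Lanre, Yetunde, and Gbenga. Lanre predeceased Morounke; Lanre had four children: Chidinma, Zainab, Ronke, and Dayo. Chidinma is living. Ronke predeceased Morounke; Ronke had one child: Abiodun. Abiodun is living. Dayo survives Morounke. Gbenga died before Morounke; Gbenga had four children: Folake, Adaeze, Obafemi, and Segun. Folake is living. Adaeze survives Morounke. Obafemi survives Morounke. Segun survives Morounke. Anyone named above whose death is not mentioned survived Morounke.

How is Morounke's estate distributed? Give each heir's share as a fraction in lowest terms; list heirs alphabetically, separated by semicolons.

Abiodun 1/12; Adaeze 1/12; Chidinma 1/12; Dayo 1/12; Folake 1/12; Obafemi 1/12; Segun 1/12; Yetunde 1/3; Zainab 1/12

Neither parent survives and there are no descendants, so the estate passes to Morounke's siblings and their issue per stirpes.
The estate is divided into 3 equal shares of 1/3 among Lanre, Yetunde, Gbenga.
Lanre predeceased; the 1/3 allotted to Lanre's branch passes to Lanre's issue by representation.
The 1/3 is divided into 4 equal shares of 1/12 among Chidinma, Zainab, Ronke, Dayo.
Chidinma is living and takes 1/12.
Zainab is living and takes 1/12.
Ronke predeceased; the 1/12 allotted to Ronke's branch passes to Ronke's issue by representation.
Abiodun is the sole taker at this level and receives the full 1/12.
Dayo is living and takes 1/12.
Yetunde is living and takes 1/3.
Gbenga predeceased; the 1/3 allotted to Gbenga's branch passes to Gbenga's issue by representation.
The 1/3 is divided into 4 equal shares of 1/12 among Folake, Adaeze, Obafemi, Segun.
Folake is living and takes 1/12.
Adaeze is living and takes 1/12.
Obafemi is living and takes 1/12.
Segun is living and takes 1/12.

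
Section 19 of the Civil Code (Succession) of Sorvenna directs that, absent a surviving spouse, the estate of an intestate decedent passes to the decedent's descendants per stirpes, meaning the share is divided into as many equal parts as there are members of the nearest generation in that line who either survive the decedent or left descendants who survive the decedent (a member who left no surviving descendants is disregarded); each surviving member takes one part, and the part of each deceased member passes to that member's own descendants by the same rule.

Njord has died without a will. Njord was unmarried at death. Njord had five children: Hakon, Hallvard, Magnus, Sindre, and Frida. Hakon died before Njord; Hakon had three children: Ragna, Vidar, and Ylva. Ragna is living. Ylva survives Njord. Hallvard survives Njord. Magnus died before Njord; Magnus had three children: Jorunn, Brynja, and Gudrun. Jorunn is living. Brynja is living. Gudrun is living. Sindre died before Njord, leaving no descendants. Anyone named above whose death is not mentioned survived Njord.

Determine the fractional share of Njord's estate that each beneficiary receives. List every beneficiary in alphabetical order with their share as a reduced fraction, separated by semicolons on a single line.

Brynja 1/12; Frida 1/4; Gudrun 1/12; Hallvard 1/4; Jorunn 1/12; Ragna 1/12; Vidar 1/12; Ylva 1/12

There is no surviving spouse, so the entire estate passes to Njord's descendants per stirpes.
Sindre left no surviving issue, so that branch lapses and is disregarded.
The estate is divided into 4 equal shares of 1/4 among Hakon, Hallvard, Magnus, Frida.
Hakon predeceased; the 1/4 allotted to Hakon's branch passes to Hakon's issue by representation.
The 1/4 is divided into 3 equal shares of 1/12 among Ragna, Vidar, Ylva.
Ragna is living and takes 1/12.
Vidar is living and takes 1/12.
Ylva is living and takes 1/12.
Hallvard is living and takes 1/4.
Magnus predeceased; the 1/4 allotted to Magnus's branch passes to Magnus's issue by representation.
The 1/4 is divided into 3 equal shares of 1/12 among Jorunn, Brynja, Gudrun.
Jorunn is living and takes 1/12.
Brynja is living and takes 1/12.
Gudrun is living and takes 1/12.
Frida is living and takes 1/4.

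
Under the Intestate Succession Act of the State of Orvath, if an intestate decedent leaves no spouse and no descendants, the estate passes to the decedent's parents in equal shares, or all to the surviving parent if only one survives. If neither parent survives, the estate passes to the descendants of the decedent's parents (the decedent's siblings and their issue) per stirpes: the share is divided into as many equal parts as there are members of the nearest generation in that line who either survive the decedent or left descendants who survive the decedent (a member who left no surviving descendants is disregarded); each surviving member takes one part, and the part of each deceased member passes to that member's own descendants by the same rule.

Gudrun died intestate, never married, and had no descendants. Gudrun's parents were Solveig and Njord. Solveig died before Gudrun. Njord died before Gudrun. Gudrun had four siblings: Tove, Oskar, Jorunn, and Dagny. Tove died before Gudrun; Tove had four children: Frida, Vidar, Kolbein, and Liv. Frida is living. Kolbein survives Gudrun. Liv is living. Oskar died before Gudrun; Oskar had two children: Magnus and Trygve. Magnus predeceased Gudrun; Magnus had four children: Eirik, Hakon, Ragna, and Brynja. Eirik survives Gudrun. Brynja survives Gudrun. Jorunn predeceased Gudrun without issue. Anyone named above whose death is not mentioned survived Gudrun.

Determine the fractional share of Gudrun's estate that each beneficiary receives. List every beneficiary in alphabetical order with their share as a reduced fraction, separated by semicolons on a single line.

Brynja 1/24; Dagny 1/3; Eirik 1/24; Frida 1/12; Hakon 1/24; Kolbein 1/12; Liv 1/12; Ragna 1/24; Trygve 1/6; Vidar 1/12

Neither parent survives and there are no descendants, so the estate passes to Gudrun's siblings and their issue per stirpes.
Jorunn left no surviving issue, so that branch lapses and is disregarded.
The estate is divided into 3 equal shares of 1/3 among Tove, Oskar, Dagny.
Tove predeceased; the 1/3 allotted to Tove's branch passes to Tove's issue by representation.
The 1/3 is divided into 4 equal shares of 1/12 among Frida, Vidar, Kolbein, Liv.
Frida is living and takes 1/12.
Vidar is living and takes 1/12.
Kolbein is living and takes 1/12.
Liv is living and takes 1/12.
Oskar predeceased; the 1/3 allotted to Oskar's branch passes to Oskar's issue by representation.
The 1/3 is divided into 2 equal shares of 1/6 among Magnus, Trygve.
Magnus predeceased; the 1/6 allotted to Magnus's branch passes to Magnus's issue by representation.
The 1/6 is divided into 4 equal shares of 1/24 among Eirik, Hakon, Ragna, Brynja.
Eirik is living and takes 1/24.
Hakon is living and takes 1/24.
Ragna is living and takes 1/24.
Brynja is living and takes 1/24.
Trygve is living and takes 1/6.
Dagny is living and takes 1/3.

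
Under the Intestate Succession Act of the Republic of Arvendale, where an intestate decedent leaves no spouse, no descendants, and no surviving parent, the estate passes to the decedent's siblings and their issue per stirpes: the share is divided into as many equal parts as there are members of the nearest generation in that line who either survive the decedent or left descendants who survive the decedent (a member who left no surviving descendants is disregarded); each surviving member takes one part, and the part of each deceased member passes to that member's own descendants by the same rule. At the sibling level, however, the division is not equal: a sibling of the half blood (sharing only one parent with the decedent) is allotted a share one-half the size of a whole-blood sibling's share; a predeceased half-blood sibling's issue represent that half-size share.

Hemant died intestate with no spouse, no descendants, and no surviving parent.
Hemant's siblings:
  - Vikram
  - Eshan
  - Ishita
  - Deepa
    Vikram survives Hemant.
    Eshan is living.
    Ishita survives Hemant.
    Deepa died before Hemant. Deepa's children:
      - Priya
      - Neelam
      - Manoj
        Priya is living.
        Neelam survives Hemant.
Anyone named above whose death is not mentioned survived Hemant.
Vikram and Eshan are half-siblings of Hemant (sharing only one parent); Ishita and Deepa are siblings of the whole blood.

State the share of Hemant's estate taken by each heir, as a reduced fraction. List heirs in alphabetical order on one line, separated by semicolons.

No spouse, descendants, or parent survives, so the estate passes to Hemant's siblings per stirpes.
Half-blood siblings count for one-half the weight of whole-blood siblings at the initial division.
Dividing 1 in proportion to weights (total weight 3): Vikram (weight 1/2) → 1/6; Eshan (weight 1/2) → 1/6; Ishita (weight 1) → 1/3; Deepa (weight 1) → 1/3.
Vikram is living and takes 1/6.
Eshan is living and takes 1/6.
Ishita is living and takes 1/3.
Deepa predeceased; the 1/3 allotted to Deepa's branch passes to Deepa's issue by representation.
The 1/3 is divided into 3 equal shares of 1/9 among Priya, Neelam, Manoj.
Priya is living and takes 1/9.
Neelam is living and takes 1/9.
Manoj is living and takes 1/9.

Eshan 1/6; Ishita 1/3; Manoj 1/9; Neelam 1/9; Priya 1/9; Vikram 1/6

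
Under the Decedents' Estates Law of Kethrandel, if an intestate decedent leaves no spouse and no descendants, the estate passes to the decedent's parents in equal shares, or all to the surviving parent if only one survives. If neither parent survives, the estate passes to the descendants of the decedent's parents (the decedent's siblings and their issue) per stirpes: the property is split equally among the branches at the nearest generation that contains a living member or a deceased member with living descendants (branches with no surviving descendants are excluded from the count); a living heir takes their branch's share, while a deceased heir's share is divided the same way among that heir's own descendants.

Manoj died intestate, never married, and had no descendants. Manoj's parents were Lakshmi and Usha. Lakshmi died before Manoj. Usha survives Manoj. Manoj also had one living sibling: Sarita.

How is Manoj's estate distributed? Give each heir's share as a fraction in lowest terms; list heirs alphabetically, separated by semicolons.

Usha 1

Only one parent, Usha, survives, so Usha takes the entire estate. The siblings take nothing because a surviving parent has priority.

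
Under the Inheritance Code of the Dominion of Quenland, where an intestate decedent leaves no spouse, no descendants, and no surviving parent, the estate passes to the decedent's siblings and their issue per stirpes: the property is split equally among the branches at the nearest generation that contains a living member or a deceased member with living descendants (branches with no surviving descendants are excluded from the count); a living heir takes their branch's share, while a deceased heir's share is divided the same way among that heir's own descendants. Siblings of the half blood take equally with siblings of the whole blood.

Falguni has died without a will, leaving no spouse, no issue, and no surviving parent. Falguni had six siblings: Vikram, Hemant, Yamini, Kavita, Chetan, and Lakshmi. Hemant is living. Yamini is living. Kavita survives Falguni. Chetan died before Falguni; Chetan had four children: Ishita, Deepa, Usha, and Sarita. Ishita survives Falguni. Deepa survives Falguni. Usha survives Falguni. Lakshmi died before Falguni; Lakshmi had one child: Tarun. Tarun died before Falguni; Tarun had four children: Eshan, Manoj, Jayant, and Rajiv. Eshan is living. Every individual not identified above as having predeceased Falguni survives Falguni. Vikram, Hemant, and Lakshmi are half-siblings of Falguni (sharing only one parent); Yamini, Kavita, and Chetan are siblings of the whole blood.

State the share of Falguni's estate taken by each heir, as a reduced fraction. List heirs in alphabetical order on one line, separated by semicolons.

No spouse, descendants, or parent survives, so the estate passes to Falguni's siblings per stirpes.
Half-blood and whole-blood siblings take equally under the stated rule.
The estate is divided into 6 equal shares of 1/6 among Vikram, Hemant, Yamini, Kavita, Chetan, Lakshmi.
Vikram is living and takes 1/6.
Hemant is living and takes 1/6.
Yamini is living and takes 1/6.
Kavita is living and takes 1/6.
Chetan predeceased; the 1/6 allotted to Chetan's branch passes to Chetan's issue by representation.
The 1/6 is divided into 4 equal shares of 1/24 among Ishita, Deepa, Usha, Sarita.
Ishita is living and takes 1/24.
Deepa is living and takes 1/24.
Usha is living and takes 1/24.
Sarita is living and takes 1/24.
Lakshmi predeceased; the 1/6 allotted to Lakshmi's branch passes to Lakshmi's issue by representation.
Tarun's line is the sole branch at this level, so the full 1/6 passes to Tarun's issue by representation.
The 1/6 is divided into 4 equal shares of 1/24 among Eshan, Manoj, Jayant, Rajiv.
Eshan is living and takes 1/24.
Manoj is living and takes 1/24.
Jayant is living and takes 1/24.
Rajiv is living and takes 1/24.

Deepa 1/24; Eshan 1/24; Hemant 1/6; Ishita 1/24; Jayant 1/24; Kavita 1/6; Manoj 1/24; Rajiv 1/24; Sarita 1/24; Usha 1/24; Vikram 1/6; Yamini 1/6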